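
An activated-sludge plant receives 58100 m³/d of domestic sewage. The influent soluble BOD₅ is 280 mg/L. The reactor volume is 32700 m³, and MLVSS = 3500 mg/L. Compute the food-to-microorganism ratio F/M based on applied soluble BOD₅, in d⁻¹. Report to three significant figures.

F/M ≈ 0.142 d⁻¹

Food-to-microorganism ratio F/M = Q S₀ / (V X) = 58100 × 280 / (32700 × 3500) = 0.1421 d⁻¹.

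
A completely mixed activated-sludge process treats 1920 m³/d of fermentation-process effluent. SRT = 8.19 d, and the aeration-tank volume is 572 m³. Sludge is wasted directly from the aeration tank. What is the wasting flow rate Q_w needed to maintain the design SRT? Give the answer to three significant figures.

Q_w ≈ 69.8 m³/d

For wasting at MLVSS concentration, Q_w = V/θ_c = 572.0/8.19 = 69.84 m³/d.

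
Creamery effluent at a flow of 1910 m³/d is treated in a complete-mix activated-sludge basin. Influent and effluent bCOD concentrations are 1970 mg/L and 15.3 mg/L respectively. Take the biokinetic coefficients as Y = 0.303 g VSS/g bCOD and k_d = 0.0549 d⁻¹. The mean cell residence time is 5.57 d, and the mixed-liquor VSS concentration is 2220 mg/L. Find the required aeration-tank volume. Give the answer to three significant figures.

V ≈ 2170 m³

From the SRT design equation V = Y Q (S₀−S) θ_c / [X (1 + k_d θ_c)] = 0.303 × 1910 × (1970 − 15.3) × 5.57 / [2220 × (1 + 0.0549 × 5.57)] = 6.3×10^6 / 2899 = 2174 m³.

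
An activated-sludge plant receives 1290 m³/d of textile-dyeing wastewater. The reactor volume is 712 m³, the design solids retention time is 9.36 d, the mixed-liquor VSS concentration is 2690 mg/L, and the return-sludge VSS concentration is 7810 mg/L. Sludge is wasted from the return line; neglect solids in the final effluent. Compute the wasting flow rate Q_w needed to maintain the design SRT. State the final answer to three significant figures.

Q_w ≈ 26.2 m³/d

Q_w = (V·X)/(θ_c X_r) = 712.0 × 2690 / (9.36 × 7810) = 26.20 m³/d.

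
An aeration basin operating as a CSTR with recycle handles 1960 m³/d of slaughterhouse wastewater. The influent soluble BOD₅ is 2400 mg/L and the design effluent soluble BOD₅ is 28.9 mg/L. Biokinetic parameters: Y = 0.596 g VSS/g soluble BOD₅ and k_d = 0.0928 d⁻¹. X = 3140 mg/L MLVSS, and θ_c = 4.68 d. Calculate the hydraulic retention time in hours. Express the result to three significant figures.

τ ≈ 35.2 h

From the SRT design equation V = Y Q (S₀−S) θ_c / [X (1 + k_d θ_c)] = 0.596 × 1960 × (2400 − 28.9) × 4.68 / [3140 × (1 + 0.0928 × 4.68)] = 1.3×10^7 / 4504 = 2878 m³.
HRT = V/Q = 2878 m³ / 1960 m³·d⁻¹ = 1.468 d × 24 = 35.24 h.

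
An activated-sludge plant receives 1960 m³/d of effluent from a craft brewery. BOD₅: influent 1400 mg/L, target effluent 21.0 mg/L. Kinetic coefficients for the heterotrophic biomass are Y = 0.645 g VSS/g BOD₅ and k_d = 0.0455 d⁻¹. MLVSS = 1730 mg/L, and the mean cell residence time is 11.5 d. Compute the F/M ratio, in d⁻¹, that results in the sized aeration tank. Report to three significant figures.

Steady-state biomass mass balance: V·X·(1 + k_d·θ_c) = Y·Q·(S₀ − S)·θ_c, so V = 0.645 × 1960 × (1400 − 21.0) × 11.5 / [1730 × (1 + 0.0455 × 11.5)] = 2×10^7 / 2635 = 7608 m³.
F/M = applied load / biomass = Q·S₀/(V·X) = 1960 × 1400 / (7608 × 1730) = 0.2085 d⁻¹.

F/M ≈ 0.208 d⁻¹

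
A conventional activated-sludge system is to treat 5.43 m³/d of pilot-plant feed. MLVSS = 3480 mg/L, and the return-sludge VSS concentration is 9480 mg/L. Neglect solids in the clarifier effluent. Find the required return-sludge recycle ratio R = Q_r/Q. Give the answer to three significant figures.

R ≈ 0.580

Mass balance around the secondary clarifier (neglecting effluent solids): R = X / (X_r − X) = 3480 / (9480 − 3480) = 0.5800.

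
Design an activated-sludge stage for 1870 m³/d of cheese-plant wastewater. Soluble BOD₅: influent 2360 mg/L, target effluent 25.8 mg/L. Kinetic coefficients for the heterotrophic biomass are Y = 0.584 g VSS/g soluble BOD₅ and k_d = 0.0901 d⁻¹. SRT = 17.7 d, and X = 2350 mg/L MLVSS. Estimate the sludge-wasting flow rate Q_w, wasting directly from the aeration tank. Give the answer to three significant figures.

Q_w ≈ 418 m³/d

Steady-state biomass mass balance: V·X·(1 + k_d·θ_c) = Y·Q·(S₀ − S)·θ_c, so V = 0.584 × 1870 × (2360 − 25.8) × 17.7 / [2350 × (1 + 0.0901 × 17.7)] = 4.51×10^7 / 6098 = 7399 m³.
Wasting from the aeration tank: Q_w = V / θ_c = 7399 / 17.7 = 418.0 m³/d.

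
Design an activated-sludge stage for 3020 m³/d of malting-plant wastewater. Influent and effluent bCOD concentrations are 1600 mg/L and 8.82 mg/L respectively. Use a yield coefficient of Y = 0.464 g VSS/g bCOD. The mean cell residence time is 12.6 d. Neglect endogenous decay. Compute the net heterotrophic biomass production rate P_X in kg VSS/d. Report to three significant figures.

P_X ≈ 2230 kg VSS/d

With endogenous decay neglected, the observed yield equals the true yield: Y_obs = Y = 0.464 g VSS/g bCOD.
Mass of bCOD removed per day: Q(S₀ − S) = 3020 × 1591 g/m³ = 4805 kg/d.
Net biomass production P_X = Y_obs × Q·(S₀ − S) = 0.4640 × 4805 = 2230 kg VSS/d.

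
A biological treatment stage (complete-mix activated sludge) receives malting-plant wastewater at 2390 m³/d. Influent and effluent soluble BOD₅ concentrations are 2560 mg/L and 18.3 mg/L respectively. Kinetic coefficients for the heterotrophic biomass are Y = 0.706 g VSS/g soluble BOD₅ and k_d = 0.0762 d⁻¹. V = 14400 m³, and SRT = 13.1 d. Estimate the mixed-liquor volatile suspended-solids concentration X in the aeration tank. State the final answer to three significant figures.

X ≈ 1950 mg/L

X = Y·Q·ΔS·θ_c / [V·(1 + k_d θ_c)] = 0.706 × 2390 × (2560 − 18.3) × 13.1 / [14400 × (1 + 0.0762 × 13.1)] = 1953 mg/L.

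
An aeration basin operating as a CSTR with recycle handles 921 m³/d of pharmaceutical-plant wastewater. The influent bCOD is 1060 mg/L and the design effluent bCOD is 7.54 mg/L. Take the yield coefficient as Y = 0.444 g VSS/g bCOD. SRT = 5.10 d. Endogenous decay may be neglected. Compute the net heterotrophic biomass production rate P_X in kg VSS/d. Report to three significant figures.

P_X ≈ 430 kg VSS/d

With endogenous decay neglected, the observed yield equals the true yield: Y_obs = Y = 0.444 g VSS/g bCOD.
Mass of bCOD removed per day: Q(S₀ − S) = 921 × 1052 g/m³ = 969.3 kg/d.
P_X = Y_obs · Q(S₀ − S) = 0.4440 × 969.3 = 430.4 kg VSS/d.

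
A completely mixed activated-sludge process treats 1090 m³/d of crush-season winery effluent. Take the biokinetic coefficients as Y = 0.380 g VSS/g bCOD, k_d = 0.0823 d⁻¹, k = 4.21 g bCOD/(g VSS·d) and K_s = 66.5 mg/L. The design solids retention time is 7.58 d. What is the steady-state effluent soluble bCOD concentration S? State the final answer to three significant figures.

S ≈ 10.3 mg/L

From the Monod/SRT balance for a CMAS, S = K_s·(1+k_d θ_c)/[θ_c·(Y k − k_d) − 1] = 66.5 × (1 + 0.0823 × 7.58) / [7.58 × (0.380 × 4.21 − 0.0823) − 1] = 108.0 / 10.50 = 10.28 mg/L.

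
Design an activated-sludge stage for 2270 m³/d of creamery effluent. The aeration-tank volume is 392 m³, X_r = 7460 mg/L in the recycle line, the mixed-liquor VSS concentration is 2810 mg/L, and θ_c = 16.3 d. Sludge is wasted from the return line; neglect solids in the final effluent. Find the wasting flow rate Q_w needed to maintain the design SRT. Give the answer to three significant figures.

Wasting from the return line (neglecting effluent solids): Q_w = V·X / (θ_c·X_r) = 392.0 × 2810 / (16.3 × 7460) = 9.059 m³/d.

Q_w ≈ 9.06 m³/d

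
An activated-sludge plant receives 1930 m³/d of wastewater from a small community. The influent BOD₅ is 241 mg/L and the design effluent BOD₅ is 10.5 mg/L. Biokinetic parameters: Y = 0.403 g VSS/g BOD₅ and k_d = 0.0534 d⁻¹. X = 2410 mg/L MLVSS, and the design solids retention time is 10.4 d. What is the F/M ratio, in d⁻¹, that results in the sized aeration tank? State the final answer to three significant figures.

Rearranging the biomass balance for a CMAS with decay, V = Y·Q·ΔS·θ_c / [X·(1+k_d θ_c)] = 0.403 × 1930 × (241 − 10.5) × 10.4 / [2410 × (1 + 0.0534 × 10.4)] = 1.86×10^6 / 3748 = 497.4 m³.
F/M = Q·S₀ / (V·X) = 1930 × 241 / (497.4 × 2410) = 0.3880 g BOD₅·(g VSS·d)⁻¹.

F/M ≈ 0.388 d⁻¹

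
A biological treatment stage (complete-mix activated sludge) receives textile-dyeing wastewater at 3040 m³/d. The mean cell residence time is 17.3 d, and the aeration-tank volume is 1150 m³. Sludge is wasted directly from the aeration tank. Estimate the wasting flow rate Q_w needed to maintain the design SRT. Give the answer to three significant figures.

For wasting at MLVSS concentration, Q_w = V/θ_c = 1150/17.3 = 66.47 m³/d.

Q_w ≈ 66.5 m³/d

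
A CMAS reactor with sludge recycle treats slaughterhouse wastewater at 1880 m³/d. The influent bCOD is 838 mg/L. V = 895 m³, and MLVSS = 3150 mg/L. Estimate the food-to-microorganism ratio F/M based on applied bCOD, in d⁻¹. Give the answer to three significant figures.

F/M ≈ 0.559 d⁻¹

F/M = applied load / biomass = Q·S₀/(V·X) = 1880 × 838 / (895.0 × 3150) = 0.5588 d⁻¹.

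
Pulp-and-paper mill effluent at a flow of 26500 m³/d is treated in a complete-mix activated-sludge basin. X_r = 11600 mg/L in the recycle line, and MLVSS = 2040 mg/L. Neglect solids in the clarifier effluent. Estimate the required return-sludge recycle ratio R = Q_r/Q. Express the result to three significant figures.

Mass balance around the secondary clarifier (neglecting effluent solids): R = X / (X_r − X) = 2040 / (11600 − 2040) = 0.2134.

R ≈ 0.213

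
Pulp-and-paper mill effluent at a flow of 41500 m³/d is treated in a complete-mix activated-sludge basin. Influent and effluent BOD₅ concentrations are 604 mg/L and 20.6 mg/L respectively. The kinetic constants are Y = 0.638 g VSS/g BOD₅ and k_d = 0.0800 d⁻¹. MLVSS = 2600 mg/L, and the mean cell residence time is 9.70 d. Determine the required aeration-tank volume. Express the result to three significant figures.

V ≈ 32400 m³

From the SRT design equation V = Y Q (S₀−S) θ_c / [X (1 + k_d θ_c)] = 0.638 × 41500 × (604 − 20.6) × 9.70 / [2600 × (1 + 0.0800 × 9.70)] = 1.5×10^8 / 4618 = 32448 m³.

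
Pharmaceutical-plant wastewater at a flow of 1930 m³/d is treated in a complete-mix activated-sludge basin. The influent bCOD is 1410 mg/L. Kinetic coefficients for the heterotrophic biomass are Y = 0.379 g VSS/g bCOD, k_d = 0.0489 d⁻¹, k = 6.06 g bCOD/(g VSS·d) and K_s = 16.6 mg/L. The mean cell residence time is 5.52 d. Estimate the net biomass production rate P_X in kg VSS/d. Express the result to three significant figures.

Effluent substrate depends only on kinetics and SRT: S = K_s(1 + k_d θ_c) / [θ_c(Yk − k_d) − 1] = 16.6 × (1 + 0.0489 × 5.52) / [5.52 × (0.379 × 6.06 − 0.0489) − 1] = 21.08 / 11.41 = 1.848 mg/L.
Correct the yield for decay: Y_obs = Y/(1 + k_d θ_c) = 0.379 / (1 + 0.0489 × 5.52) = 0.379 / 1.270 = 0.2984.
Mass of bCOD removed per day: Q(S₀ − S) = 1930 × 1408 g/m³ = 2718 kg/d.
P_X = Y_obs · Q(S₀ − S) = 0.2984 × 2718 = 811.1 kg VSS/d.

P_X ≈ 811 kg VSS/d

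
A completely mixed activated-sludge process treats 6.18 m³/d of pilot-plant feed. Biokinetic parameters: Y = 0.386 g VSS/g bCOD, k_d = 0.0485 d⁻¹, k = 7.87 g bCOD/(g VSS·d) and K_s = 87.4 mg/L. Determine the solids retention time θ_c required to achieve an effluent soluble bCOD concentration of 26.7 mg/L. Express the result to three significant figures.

θ_c ≈ 1.51 d

From 1/θ_c = Y·k·S/(K_s + S) − k_d: Y·k·S/(K_s+S) = 0.386 × 7.87 × 26.7 / (87.4 + 26.7) = 0.7109 d⁻¹.
1/θ_c = 0.7109 − 0.0485 = 0.6624 d⁻¹, so θ_c = 1.510 d.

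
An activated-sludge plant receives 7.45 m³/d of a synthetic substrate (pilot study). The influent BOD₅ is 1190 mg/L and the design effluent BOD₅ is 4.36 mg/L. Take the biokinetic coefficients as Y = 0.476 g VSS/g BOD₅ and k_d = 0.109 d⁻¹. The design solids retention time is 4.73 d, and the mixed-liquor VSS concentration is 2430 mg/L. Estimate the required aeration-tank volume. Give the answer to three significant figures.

Rearranging the biomass balance for a CMAS with decay, V = Y·Q·ΔS·θ_c / [X·(1+k_d θ_c)] = 0.476 × 7.45 × (1190 − 4.36) × 4.73 / [2430 × (1 + 0.109 × 4.73)] = 1.99×10^4 / 3683 = 5.400 m³.

V ≈ 5.40 m³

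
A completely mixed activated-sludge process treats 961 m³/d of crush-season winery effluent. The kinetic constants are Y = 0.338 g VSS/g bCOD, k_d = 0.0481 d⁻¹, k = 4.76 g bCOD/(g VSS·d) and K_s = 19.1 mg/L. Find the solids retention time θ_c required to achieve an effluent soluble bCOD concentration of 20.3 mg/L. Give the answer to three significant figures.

From 1/θ_c = Y·k·S/(K_s + S) − k_d: Y·k·S/(K_s+S) = 0.338 × 4.76 × 20.3 / (19.1 + 20.3) = 0.8289 d⁻¹.
Then 1/θ_c = μ − k_d = 0.8289 − 0.0481 = 0.7808 d⁻¹, giving θ_c = 1.281 d.

θ_c ≈ 1.28 d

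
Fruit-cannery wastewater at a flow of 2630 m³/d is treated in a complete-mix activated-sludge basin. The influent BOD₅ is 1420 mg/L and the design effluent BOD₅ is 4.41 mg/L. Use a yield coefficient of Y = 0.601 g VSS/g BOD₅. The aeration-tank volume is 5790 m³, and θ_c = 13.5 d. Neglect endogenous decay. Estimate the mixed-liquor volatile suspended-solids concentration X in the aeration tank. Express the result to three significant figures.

Without decay, X = Y Q (S₀−S) θ_c / V = 0.601 × 2630 × (1420 − 4.41) × 13.5 / 5790 = 5217 mg/L.

X ≈ 5220 mg/L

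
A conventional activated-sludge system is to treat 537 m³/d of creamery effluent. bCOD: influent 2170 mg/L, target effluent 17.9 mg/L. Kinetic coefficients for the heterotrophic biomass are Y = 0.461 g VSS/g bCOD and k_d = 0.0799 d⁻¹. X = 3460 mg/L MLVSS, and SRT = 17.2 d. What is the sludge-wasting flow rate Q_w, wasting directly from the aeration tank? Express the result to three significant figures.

Rearranging the biomass balance for a CMAS with decay, V = Y·Q·ΔS·θ_c / [X·(1+k_d θ_c)] = 0.461 × 537 × (2170 − 17.9) × 17.2 / [3460 × (1 + 0.0799 × 17.2)] = 9.16×10^6 / 8215 = 1115 m³.
For wasting at MLVSS concentration, Q_w = V/θ_c = 1115/17.2 = 64.85 m³/d.

Q_w ≈ 64.9 m³/d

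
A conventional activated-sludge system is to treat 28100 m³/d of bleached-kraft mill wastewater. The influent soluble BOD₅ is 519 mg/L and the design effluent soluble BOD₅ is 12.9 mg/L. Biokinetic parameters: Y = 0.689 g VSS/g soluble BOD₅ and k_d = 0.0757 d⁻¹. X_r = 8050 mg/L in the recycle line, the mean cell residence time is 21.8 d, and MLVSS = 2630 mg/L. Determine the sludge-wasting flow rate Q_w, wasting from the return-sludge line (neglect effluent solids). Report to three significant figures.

Rearranging the biomass balance for a CMAS with decay, V = Y·Q·ΔS·θ_c / [X·(1+k_d θ_c)] = 0.689 × 28100 × (519 − 12.9) × 21.8 / [2630 × (1 + 0.0757 × 21.8)] = 2.14×10^8 / 6970 = 30646 m³.
Q_w = (V·X)/(θ_c X_r) = 30646 × 2630 / (21.8 × 8050) = 459.3 m³/d.

Q_w ≈ 459 m³/d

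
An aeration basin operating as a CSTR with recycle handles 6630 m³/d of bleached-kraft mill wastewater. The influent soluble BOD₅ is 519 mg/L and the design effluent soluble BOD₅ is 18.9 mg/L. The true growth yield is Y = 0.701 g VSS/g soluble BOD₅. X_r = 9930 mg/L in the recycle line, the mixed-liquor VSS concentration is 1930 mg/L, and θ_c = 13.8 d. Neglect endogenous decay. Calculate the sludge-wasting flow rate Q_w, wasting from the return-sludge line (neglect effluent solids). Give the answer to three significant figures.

Q_w ≈ 234 m³/d

V·X = Y·Q·ΔS·θ_c gives V = 0.701 × 6630 × (519 − 18.9) × 13.8 / 1930 = 16619 m³.
θ_c = V·X/(Q_w·X_r) when wasting from the recycle, so Q_w = V·X/(θ_c·X_r) = 16619 × 1930 / (13.8 × 9930) = 234.1 m³/d.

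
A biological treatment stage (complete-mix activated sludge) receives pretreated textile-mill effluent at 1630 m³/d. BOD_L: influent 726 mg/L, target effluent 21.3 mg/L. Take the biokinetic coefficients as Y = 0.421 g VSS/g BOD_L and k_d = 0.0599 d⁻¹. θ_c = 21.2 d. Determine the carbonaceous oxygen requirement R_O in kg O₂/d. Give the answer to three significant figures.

R_O ≈ 846 kg O₂/d

The observed yield is Y_obs = Y/(1 + k_d·θ_c) = 0.421 / (1 + 0.0599 × 21.2) = 0.421 / 2.270 = 0.1855 g VSS per g BOD_L removed.
Mass of BOD_L removed per day: Q(S₀ − S) = 1630 × 704.7 g/m³ = 1149 kg/d.
Net sludge production P_X = 0.1855 × 1149 = 213.0 kg VSS/d.
R_O = Q·(S₀ − S) − 1.42·P_X = 1149 − 1.42 × 213.0 = 846.1 kg O₂/d.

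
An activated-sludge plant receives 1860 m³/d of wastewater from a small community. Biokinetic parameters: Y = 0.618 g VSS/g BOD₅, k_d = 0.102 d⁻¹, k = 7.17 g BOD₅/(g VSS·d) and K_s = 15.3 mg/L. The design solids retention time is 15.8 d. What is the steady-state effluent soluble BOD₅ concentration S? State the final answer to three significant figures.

Effluent substrate depends only on kinetics and SRT: S = K_s(1 + k_d θ_c) / [θ_c(Yk − k_d) − 1] = 15.3 × (1 + 0.102 × 15.8) / [15.8 × (0.618 × 7.17 − 0.102) − 1] = 39.96 / 67.40 = 0.5928 mg/L.

S ≈ 0.593 mg/L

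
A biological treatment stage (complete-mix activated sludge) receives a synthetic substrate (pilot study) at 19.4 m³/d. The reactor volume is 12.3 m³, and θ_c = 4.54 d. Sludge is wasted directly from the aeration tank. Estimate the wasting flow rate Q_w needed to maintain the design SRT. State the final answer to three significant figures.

Q_w ≈ 2.71 m³/d

With mixed-liquor wasting, θ_c = V/Q_w, so Q_w = V/θ_c = 12.30/4.54 = 2.709 m³/d.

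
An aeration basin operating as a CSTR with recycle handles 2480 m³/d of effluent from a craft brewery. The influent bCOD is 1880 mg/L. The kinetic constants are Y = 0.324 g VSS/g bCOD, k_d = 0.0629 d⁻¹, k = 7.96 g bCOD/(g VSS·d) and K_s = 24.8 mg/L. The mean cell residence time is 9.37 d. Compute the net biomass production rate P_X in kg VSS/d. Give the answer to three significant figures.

From the Monod/SRT balance for a CMAS, S = K_s·(1+k_d θ_c)/[θ_c·(Y k − k_d) − 1] = 24.8 × (1 + 0.0629 × 9.37) / [9.37 × (0.324 × 7.96 − 0.0629) − 1] = 39.42 / 22.58 = 1.746 mg/L.
The observed yield is Y_obs = Y/(1 + k_d·θ_c) = 0.324 / (1 + 0.0629 × 9.37) = 0.324 / 1.589 = 0.2039 g VSS per g bCOD removed.
Q·(S₀ − S) = 2480 × (1880 − 1.75) × 10⁻³ = 4658 kg/d removed.
So the net sludge growth is P_X = 0.2039 × 4658 = 949.6 kg VSS/d.

P_X ≈ 950 kg VSS/d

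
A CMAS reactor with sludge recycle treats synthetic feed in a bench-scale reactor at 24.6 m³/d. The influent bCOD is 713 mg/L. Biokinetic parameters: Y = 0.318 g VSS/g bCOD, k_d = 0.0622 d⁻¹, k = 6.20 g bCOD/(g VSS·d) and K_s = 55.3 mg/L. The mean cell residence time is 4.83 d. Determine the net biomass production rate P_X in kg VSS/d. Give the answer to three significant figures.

From the Monod/SRT balance for a CMAS, S = K_s·(1+k_d θ_c)/[θ_c·(Y k − k_d) − 1] = 55.3 × (1 + 0.0622 × 4.83) / [4.83 × (0.318 × 6.20 − 0.0622) − 1] = 71.91 / 8.222 = 8.746 mg/L.
Correct the yield for decay: Y_obs = Y/(1 + k_d θ_c) = 0.318 / (1 + 0.0622 × 4.83) = 0.318 / 1.300 = 0.2445.
ΔS = 713 − 8.75 = 704.2 mg/L, so the substrate removal rate is 24.6 × 704.2/1000 = 17.32 kg bCOD/d.
Biomass produced: P_X = Y_obs·Q·ΔS = 0.2445 × 17.32 ≈ 4.236 kg VSS/d.

P_X ≈ 4.24 kg VSS/d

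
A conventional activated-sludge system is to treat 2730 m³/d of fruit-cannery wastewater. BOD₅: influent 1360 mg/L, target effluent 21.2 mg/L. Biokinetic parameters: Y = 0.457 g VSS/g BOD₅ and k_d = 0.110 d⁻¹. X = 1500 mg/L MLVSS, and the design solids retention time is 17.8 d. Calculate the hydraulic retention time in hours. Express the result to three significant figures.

From the SRT design equation V = Y Q (S₀−S) θ_c / [X (1 + k_d θ_c)] = 0.457 × 2730 × (1360 − 21.2) × 17.8 / [1500 × (1 + 0.110 × 17.8)] = 2.97×10^7 / 4437 = 6701 m³.
HRT = V/Q = 6701 m³ / 2730 m³·d⁻¹ = 2.454 d × 24 = 58.91 h.

τ ≈ 58.9 h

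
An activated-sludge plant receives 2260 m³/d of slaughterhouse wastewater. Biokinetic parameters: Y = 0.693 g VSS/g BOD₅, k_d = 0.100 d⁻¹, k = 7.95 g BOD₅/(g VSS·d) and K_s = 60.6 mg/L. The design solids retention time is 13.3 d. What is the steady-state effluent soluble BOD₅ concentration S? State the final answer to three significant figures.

From the Monod/SRT balance for a CMAS, S = K_s·(1+k_d θ_c)/[θ_c·(Y k − k_d) − 1] = 60.6 × (1 + 0.100 × 13.3) / [13.3 × (0.693 × 7.95 − 0.100) − 1] = 141.2 / 70.94 = 1.990 mg/L.

S ≈ 1.99 mg/L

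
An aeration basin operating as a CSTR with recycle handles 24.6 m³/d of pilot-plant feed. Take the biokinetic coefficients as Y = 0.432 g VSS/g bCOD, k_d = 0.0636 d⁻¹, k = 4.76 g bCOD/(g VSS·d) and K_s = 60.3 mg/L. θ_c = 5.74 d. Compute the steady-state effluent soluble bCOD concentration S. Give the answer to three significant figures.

For a completely mixed reactor with recycle the Lawrence–McCarty relation gives S = K_s·(1 + k_d·θ_c) / [θ_c·(Y·k − k_d) − 1] = 60.3 × (1 + 0.0636 × 5.74) / [5.74 × (0.432 × 4.76 − 0.0636) − 1] = 82.31 / 10.44 = 7.886 mg/L.

S ≈ 7.89 mg/L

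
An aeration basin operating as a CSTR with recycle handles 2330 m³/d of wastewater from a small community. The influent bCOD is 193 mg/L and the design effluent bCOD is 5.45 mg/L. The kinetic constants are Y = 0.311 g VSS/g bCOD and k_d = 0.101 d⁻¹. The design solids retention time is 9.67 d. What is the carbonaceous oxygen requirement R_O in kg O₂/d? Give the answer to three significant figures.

R_O ≈ 339 kg O₂/d

The observed yield is Y_obs = Y/(1 + k_d·θ_c) = 0.311 / (1 + 0.101 × 9.67) = 0.311 / 1.977 = 0.1573 g VSS per g bCOD removed.
Mass of bCOD removed per day: Q(S₀ − S) = 2330 × 187.6 g/m³ = 437.0 kg/d.
Biomass synthesised: P_X = Y_obs × 437.0 = 68.75 kg VSS/d.
R_O = Q·(S₀ − S) − 1.42·P_X = 437.0 − 1.42 × 68.75 = 339.4 kg O₂/d.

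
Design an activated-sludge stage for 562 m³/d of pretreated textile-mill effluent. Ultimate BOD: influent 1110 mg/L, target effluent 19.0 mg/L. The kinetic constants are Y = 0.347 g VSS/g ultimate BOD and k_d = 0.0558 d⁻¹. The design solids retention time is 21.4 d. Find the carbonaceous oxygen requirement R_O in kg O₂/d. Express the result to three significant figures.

Y_obs = Y / (1 + k_d θ_c) = 0.347 / (1 + 0.0558 × 21.4) = 0.347 / 2.194 = 0.1581.
Q·(S₀ − S) = 562 × (1110 − 19.0) × 10⁻³ = 613.1 kg/d removed.
Net sludge production P_X = 0.1581 × 613.1 = 96.97 kg VSS/d.
R_O = Q·ΔS − 1.42 P_X = 613.1 − 137.7 = 475.4 kg O₂/d.

R_O ≈ 475 kg O₂/d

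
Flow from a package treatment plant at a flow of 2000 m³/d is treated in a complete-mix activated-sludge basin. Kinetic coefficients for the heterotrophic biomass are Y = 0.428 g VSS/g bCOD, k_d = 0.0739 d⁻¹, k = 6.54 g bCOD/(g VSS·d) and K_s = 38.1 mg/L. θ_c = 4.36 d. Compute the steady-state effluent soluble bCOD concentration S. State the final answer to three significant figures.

S ≈ 4.63 mg/L

Effluent substrate depends only on kinetics and SRT: S = K_s(1 + k_d θ_c) / [θ_c(Yk − k_d) − 1] = 38.1 × (1 + 0.0739 × 4.36) / [4.36 × (0.428 × 6.54 − 0.0739) − 1] = 50.38 / 10.88 = 4.629 mg/L.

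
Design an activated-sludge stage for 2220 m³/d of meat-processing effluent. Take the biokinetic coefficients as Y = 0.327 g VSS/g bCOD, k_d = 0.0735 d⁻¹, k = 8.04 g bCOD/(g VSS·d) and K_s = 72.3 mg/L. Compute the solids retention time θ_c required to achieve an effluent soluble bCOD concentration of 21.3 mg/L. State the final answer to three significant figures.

Specific growth rate at S = 21.3 mg/L: μ = YkS/(K_s+S) = 0.327·8.04·21.3/(72.3+21.3) = 0.5983 d⁻¹.
Then 1/θ_c = μ − k_d = 0.5983 − 0.0735 = 0.5248 d⁻¹, giving θ_c = 1.906 d.

θ_c ≈ 1.91 d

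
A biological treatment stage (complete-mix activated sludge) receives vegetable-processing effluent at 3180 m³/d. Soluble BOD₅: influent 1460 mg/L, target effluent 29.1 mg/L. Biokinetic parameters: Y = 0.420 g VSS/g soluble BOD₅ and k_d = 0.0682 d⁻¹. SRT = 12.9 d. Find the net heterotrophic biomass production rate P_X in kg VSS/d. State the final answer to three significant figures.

Correct the yield for decay: Y_obs = Y/(1 + k_d θ_c) = 0.420 / (1 + 0.0682 × 12.9) = 0.420 / 1.880 = 0.2234.
ΔS = 1460 − 29.1 = 1431 mg/L, so the substrate removal rate is 3180 × 1431/1000 = 4550 kg soluble BOD₅/d.
Biomass produced: P_X = Y_obs·Q·ΔS = 0.2234 × 4550 ≈ 1017 kg VSS/d.

P_X ≈ 1020 kg VSS/d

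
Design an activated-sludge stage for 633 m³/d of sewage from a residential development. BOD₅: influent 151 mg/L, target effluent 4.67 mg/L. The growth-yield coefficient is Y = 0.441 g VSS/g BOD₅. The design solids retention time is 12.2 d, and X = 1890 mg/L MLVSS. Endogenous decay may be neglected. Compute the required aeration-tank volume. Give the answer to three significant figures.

V ≈ 264 m³

V·X = Y·Q·ΔS·θ_c gives V = 0.441 × 633 × (151 − 4.67) × 12.2 / 1890 = 263.7 m³.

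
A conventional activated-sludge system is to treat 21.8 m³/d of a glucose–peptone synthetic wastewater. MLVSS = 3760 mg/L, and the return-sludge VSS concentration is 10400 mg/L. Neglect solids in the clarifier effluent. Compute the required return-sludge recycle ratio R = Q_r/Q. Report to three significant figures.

R ≈ 0.566

Mass balance around the secondary clarifier (neglecting effluent solids): R = X / (X_r − X) = 3760 / (10400 − 3760) = 0.5663.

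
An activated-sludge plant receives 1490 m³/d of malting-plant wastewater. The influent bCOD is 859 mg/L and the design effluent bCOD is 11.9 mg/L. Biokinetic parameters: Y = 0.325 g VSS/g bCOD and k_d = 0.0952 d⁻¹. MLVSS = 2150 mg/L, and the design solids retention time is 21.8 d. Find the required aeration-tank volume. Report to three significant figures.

From the SRT design equation V = Y Q (S₀−S) θ_c / [X (1 + k_d θ_c)] = 0.325 × 1490 × (859 − 11.9) × 21.8 / [2150 × (1 + 0.0952 × 21.8)] = 8.94×10^6 / 6612 = 1352 m³.

V ≈ 1350 m³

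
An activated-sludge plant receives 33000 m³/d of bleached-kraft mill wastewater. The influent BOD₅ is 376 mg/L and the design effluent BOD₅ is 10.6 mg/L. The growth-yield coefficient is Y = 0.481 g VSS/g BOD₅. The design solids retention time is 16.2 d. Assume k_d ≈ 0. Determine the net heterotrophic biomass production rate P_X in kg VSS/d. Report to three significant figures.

Since k_d ≈ 0, Y_obs = Y = 0.481 g VSS/g BOD₅.
Substrate removed = Q·(S₀ − S) = 33000 m³/d × (376 − 10.6) g/m³ = 1.21×10^7 g/d = 12058 kg/d.
Net biomass production P_X = Y_obs × Q·(S₀ − S) = 0.4810 × 12058 = 5800 kg VSS/d.

P_X ≈ 5800 kg VSS/d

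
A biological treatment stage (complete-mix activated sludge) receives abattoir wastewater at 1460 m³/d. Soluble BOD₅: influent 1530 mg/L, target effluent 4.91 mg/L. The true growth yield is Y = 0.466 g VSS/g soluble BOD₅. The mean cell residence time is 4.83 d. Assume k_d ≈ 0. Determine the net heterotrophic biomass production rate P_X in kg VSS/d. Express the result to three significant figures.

Since k_d ≈ 0, Y_obs = Y = 0.466 g VSS/g soluble BOD₅.
Q·(S₀ − S) = 1460 × (1530 − 4.91) × 10⁻³ = 2227 kg/d removed.
So the net sludge growth is P_X = 0.4660 × 2227 = 1038 kg VSS/d.

P_X ≈ 1040 kg VSS/d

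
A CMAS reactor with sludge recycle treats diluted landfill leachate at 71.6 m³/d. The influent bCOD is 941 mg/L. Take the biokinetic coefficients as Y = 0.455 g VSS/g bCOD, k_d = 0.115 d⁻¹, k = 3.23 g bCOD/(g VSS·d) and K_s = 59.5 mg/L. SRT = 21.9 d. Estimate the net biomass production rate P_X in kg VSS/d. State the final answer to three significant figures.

P_X ≈ 8.65 kg VSS/d

For a completely mixed reactor with recycle the Lawrence–McCarty relation gives S = K_s·(1 + k_d·θ_c) / [θ_c·(Y·k − k_d) − 1] = 59.5 × (1 + 0.115 × 21.9) / [21.9 × (0.455 × 3.23 − 0.115) − 1] = 209.4 / 28.67 = 7.303 mg/L.
The observed yield is Y_obs = Y/(1 + k_d·θ_c) = 0.455 / (1 + 0.115 × 21.9) = 0.455 / 3.518 = 0.1293 g VSS per g bCOD removed.
ΔS = 941 − 7.30 = 933.7 mg/L, so the substrate removal rate is 71.6 × 933.7/1000 = 66.85 kg bCOD/d.
Net biomass production P_X = Y_obs × Q·(S₀ − S) = 0.1293 × 66.85 = 8.645 kg VSS/d.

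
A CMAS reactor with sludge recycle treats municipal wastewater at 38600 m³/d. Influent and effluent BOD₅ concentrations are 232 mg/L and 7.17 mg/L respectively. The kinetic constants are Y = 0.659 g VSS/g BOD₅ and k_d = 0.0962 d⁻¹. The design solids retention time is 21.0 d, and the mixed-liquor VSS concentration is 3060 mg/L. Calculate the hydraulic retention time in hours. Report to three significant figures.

From the SRT design equation V = Y Q (S₀−S) θ_c / [X (1 + k_d θ_c)] = 0.659 × 38600 × (232 − 7.17) × 21.0 / [3060 × (1 + 0.0962 × 21.0)] = 1.2×10^8 / 9242 = 12995 m³.
Hydraulic retention time τ = V/Q = 12995 / 38600 = 0.3367 d = 8.080 h.

τ ≈ 8.08 h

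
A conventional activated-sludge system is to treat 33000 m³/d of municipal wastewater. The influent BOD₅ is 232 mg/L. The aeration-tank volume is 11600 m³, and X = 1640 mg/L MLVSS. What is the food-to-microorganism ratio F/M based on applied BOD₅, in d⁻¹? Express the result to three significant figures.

F/M = applied load / biomass = Q·S₀/(V·X) = 33000 × 232 / (11600 × 1640) = 0.4024 d⁻¹.

F/M ≈ 0.402 d⁻¹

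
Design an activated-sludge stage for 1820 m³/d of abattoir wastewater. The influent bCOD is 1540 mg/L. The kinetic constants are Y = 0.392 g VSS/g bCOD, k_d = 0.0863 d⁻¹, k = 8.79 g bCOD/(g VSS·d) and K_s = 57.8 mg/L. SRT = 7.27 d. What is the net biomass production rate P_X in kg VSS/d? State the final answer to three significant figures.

Effluent substrate depends only on kinetics and SRT: S = K_s(1 + k_d θ_c) / [θ_c(Yk − k_d) − 1] = 57.8 × (1 + 0.0863 × 7.27) / [7.27 × (0.392 × 8.79 − 0.0863) − 1] = 94.06 / 23.42 = 4.016 mg/L.
Y_obs = Y / (1 + k_d θ_c) = 0.392 / (1 + 0.0863 × 7.27) = 0.392 / 1.627 = 0.2409.
ΔS = 1540 − 4.02 = 1536 mg/L, so the substrate removal rate is 1820 × 1536/1000 = 2795 kg bCOD/d.
Biomass produced: P_X = Y_obs·Q·ΔS = 0.2409 × 2795 ≈ 673.4 kg VSS/d.

P_X ≈ 673 kg VSS/d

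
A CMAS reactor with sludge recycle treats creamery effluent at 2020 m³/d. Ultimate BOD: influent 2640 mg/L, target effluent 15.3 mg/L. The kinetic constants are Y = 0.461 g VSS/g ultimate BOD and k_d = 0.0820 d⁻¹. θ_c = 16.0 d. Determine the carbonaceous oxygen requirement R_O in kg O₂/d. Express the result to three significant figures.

R_O ≈ 3800 kg O₂/d

Observed yield with endogenous decay: Y_obs = Y / (1 + k_d·θ_c) = 0.461 / (1 + 0.0820 × 16.0) = 0.461 / 2.312 = 0.1994 g VSS/g ultimate BOD.
Substrate removed = Q·(S₀ − S) = 2020 m³/d × (2640 − 15.3) g/m³ = 5.3×10^6 g/d = 5302 kg/d.
P_X = Y_obs·Q·(S₀ − S) = 0.1994 × 5302 = 1057 kg VSS/d.
Carbonaceous O₂ demand = substrate oxidised − cell-mass equivalent = 5302 − 1.42 × 1057 = 3801 kg O₂/d.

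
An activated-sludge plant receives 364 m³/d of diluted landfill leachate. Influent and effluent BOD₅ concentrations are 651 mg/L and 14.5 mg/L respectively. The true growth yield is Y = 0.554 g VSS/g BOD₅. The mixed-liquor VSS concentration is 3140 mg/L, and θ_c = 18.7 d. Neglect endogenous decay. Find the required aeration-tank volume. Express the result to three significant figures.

V ≈ 764 m³

V·X = Y·Q·ΔS·θ_c gives V = 0.554 × 364 × (651 − 14.5) × 18.7 / 3140 = 764.4 m³.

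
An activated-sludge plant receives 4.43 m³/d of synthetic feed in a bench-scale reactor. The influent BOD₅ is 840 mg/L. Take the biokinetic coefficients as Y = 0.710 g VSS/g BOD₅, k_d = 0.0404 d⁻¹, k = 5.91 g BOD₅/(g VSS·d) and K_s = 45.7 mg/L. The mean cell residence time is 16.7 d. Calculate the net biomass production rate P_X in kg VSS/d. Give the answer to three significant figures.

P_X ≈ 1.58 kg VSS/d

Effluent substrate depends only on kinetics and SRT: S = K_s(1 + k_d θ_c) / [θ_c(Yk − k_d) − 1] = 45.7 × (1 + 0.0404 × 16.7) / [16.7 × (0.710 × 5.91 − 0.0404) − 1] = 76.53 / 68.40 = 1.119 mg/L.
The observed yield is Y_obs = Y/(1 + k_d·θ_c) = 0.710 / (1 + 0.0404 × 16.7) = 0.710 / 1.675 = 0.4240 g VSS per g BOD₅ removed.
Substrate removed = Q·(S₀ − S) = 4.43 m³/d × (840 − 1.12) g/m³ = 3.72×10^3 g/d = 3.716 kg/d.
P_X = Y_obs · Q(S₀ − S) = 0.4240 × 3.716 = 1.576 kg VSS/d.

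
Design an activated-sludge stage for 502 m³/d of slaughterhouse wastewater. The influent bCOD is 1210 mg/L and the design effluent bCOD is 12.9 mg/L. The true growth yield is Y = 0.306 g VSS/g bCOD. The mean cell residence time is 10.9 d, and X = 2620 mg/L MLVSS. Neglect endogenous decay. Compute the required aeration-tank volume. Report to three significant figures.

V·X = Y·Q·ΔS·θ_c gives V = 0.306 × 502 × (1210 − 12.9) × 10.9 / 2620 = 765.0 m³.

V ≈ 765 m³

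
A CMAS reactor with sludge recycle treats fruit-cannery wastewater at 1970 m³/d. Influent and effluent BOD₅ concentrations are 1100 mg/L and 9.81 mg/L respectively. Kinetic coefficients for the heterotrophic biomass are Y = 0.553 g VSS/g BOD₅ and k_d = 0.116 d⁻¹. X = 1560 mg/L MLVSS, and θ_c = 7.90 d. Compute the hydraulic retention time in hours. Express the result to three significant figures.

Steady-state biomass mass balance: V·X·(1 + k_d·θ_c) = Y·Q·(S₀ − S)·θ_c, so V = 0.553 × 1970 × (1100 − 9.81) × 7.90 / [1560 × (1 + 0.116 × 7.90)] = 9.38×10^6 / 2990 = 3138 m³.
τ = V/Q = 3138/1970 = 1.593 d, or 38.23 h.

τ ≈ 38.2 h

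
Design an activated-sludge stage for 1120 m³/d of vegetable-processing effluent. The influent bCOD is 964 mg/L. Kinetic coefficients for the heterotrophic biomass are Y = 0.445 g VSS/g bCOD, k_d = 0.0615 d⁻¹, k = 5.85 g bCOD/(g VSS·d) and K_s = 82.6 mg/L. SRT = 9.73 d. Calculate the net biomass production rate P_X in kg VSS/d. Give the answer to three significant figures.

Effluent substrate depends only on kinetics and SRT: S = K_s(1 + k_d θ_c) / [θ_c(Yk − k_d) − 1] = 82.6 × (1 + 0.0615 × 9.73) / [9.73 × (0.445 × 5.85 − 0.0615) − 1] = 132.0 / 23.73 = 5.563 mg/L.
Y_obs = Y / (1 + k_d θ_c) = 0.445 / (1 + 0.0615 × 9.73) = 0.445 / 1.598 = 0.2784.
Q·(S₀ − S) = 1120 × (964 − 5.56) × 10⁻³ = 1073 kg/d removed.
P_X = Y_obs · Q(S₀ − S) = 0.2784 × 1073 = 298.9 kg VSS/d.

P_X ≈ 299 kg VSS/d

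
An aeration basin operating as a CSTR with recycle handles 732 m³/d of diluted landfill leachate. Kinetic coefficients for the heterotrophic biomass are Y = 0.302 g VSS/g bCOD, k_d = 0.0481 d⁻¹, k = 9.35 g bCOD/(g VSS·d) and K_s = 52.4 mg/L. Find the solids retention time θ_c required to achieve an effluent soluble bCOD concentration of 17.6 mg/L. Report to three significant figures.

From 1/θ_c = Y·k·S/(K_s + S) − k_d: Y·k·S/(K_s+S) = 0.302 × 9.35 × 17.6 / (52.4 + 17.6) = 0.7100 d⁻¹.
Then 1/θ_c = μ − k_d = 0.7100 − 0.0481 = 0.6619 d⁻¹, giving θ_c = 1.511 d.

θ_c ≈ 1.51 d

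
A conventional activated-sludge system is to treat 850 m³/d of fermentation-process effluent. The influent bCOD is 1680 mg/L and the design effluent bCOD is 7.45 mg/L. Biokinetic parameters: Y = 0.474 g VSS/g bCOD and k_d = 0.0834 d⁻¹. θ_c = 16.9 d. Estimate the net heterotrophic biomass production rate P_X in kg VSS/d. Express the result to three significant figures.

P_X ≈ 280 kg VSS/d

Correct the yield for decay: Y_obs = Y/(1 + k_d θ_c) = 0.474 / (1 + 0.0834 × 16.9) = 0.474 / 2.409 = 0.1967.
ΔS = 1680 − 7.45 = 1673 mg/L, so the substrate removal rate is 850 × 1673/1000 = 1422 kg bCOD/d.
So the net sludge growth is P_X = 0.1967 × 1422 = 279.7 kg VSS/d.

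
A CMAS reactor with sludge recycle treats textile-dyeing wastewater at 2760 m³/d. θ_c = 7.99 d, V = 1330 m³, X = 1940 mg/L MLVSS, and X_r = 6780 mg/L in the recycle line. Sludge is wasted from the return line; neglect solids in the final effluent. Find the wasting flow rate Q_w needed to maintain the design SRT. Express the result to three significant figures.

Q_w ≈ 47.6 m³/d

θ_c = V·X/(Q_w·X_r) when wasting from the recycle, so Q_w = V·X/(θ_c·X_r) = 1330 × 1940 / (7.99 × 6780) = 47.63 m³/d.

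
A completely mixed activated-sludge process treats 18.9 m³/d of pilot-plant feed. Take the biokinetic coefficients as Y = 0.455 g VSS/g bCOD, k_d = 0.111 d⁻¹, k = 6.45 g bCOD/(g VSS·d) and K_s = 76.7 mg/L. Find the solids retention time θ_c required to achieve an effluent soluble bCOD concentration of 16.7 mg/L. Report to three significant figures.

θ_c ≈ 2.42 d

From 1/θ_c = Y·k·S/(K_s + S) − k_d: Y·k·S/(K_s+S) = 0.455 × 6.45 × 16.7 / (76.7 + 16.7) = 0.5247 d⁻¹.
Then 1/θ_c = μ − k_d = 0.5247 − 0.111 = 0.4137 d⁻¹, giving θ_c = 2.417 d.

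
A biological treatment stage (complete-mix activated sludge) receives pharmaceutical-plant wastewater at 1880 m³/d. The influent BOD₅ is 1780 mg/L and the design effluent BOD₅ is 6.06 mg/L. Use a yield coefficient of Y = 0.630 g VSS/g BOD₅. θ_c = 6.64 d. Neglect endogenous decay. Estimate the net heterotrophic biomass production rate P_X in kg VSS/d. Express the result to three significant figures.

With endogenous decay neglected, the observed yield equals the true yield: Y_obs = Y = 0.630 g VSS/g BOD₅.
ΔS = 1780 − 6.06 = 1774 mg/L, so the substrate removal rate is 1880 × 1774/1000 = 3335 kg BOD₅/d.
Biomass produced: P_X = Y_obs·Q·ΔS = 0.6300 × 3335 ≈ 2101 kg VSS/d.

P_X ≈ 2100 kg VSS/d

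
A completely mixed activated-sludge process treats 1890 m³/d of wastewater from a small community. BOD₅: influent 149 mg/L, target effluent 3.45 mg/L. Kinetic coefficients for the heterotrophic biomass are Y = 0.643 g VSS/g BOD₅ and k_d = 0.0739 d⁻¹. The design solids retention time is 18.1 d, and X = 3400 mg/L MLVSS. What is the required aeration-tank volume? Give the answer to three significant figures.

V ≈ 403 m³

Steady-state biomass mass balance: V·X·(1 + k_d·θ_c) = Y·Q·(S₀ − S)·θ_c, so V = 0.643 × 1890 × (149 − 3.45) × 18.1 / [3400 × (1 + 0.0739 × 18.1)] = 3.2×10^6 / 7948 = 402.8 m³.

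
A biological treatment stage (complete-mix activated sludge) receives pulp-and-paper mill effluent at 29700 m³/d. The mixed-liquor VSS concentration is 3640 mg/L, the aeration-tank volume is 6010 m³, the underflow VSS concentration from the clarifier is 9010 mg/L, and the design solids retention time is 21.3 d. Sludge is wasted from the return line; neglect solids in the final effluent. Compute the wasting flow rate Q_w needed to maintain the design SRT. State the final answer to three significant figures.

θ_c = V·X/(Q_w·X_r) when wasting from the recycle, so Q_w = V·X/(θ_c·X_r) = 6010 × 3640 / (21.3 × 9010) = 114.0 m³/d.

Q_w ≈ 114 m³/d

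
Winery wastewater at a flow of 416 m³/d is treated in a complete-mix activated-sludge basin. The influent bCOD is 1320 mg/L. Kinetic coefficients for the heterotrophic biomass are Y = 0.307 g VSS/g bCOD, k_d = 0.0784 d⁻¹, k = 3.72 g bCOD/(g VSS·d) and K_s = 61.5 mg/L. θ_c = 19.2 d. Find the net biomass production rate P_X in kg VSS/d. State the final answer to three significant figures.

From the Monod/SRT balance for a CMAS, S = K_s·(1+k_d θ_c)/[θ_c·(Y k − k_d) − 1] = 61.5 × (1 + 0.0784 × 19.2) / [19.2 × (0.307 × 3.72 − 0.0784) − 1] = 154.1 / 19.42 = 7.933 mg/L.
Observed yield with endogenous decay: Y_obs = Y / (1 + k_d·θ_c) = 0.307 / (1 + 0.0784 × 19.2) = 0.307 / 2.505 = 0.1225 g VSS/g bCOD.
Q·(S₀ − S) = 416 × (1320 − 7.93) × 10⁻³ = 545.8 kg/d removed.
So the net sludge growth is P_X = 0.1225 × 545.8 = 66.89 kg VSS/d.

P_X ≈ 66.9 kg VSS/d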